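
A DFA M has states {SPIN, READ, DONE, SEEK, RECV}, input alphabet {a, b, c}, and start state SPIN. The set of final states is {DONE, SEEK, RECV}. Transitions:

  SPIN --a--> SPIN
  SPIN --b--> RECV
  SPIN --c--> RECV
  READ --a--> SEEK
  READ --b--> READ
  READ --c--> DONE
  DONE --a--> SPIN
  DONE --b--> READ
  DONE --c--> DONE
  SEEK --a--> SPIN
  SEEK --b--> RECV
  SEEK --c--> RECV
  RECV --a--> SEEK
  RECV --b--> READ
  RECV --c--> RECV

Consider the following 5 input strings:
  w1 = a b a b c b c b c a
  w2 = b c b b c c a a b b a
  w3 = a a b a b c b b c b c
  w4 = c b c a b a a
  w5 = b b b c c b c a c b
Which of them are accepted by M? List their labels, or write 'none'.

w2, w3

w1: Trace: SPIN -a-> SPIN -b-> RECV -a-> SEEK -b-> RECV -c-> RECV -b-> READ -c-> DONE -b-> READ -c-> DONE -a-> SPIN  → end SPIN, rejected
w2: Trace: SPIN -b-> RECV -c-> RECV -b-> READ -b-> READ -c-> DONE -c-> DONE -a-> SPIN -a-> SPIN -b-> RECV -b-> READ -a-> SEEK  → end SEEK, accepted
w3: Trace: SPIN -a-> SPIN -a-> SPIN -b-> RECV -a-> SEEK -b-> RECV -c-> RECV -b-> READ -b-> READ -c-> DONE -b-> READ -c-> DONE  → end DONE, accepted
w4: Trace: SPIN -c-> RECV -b-> READ -c-> DONE -a-> SPIN -b-> RECV -a-> SEEK -a-> SPIN  → end SPIN, rejected
w5: Trace: SPIN -b-> RECV -b-> READ -b-> READ -c-> DONE -c-> DONE -b-> READ -c-> DONE -a-> SPIN -c-> RECV -b-> READ  → end READ, rejected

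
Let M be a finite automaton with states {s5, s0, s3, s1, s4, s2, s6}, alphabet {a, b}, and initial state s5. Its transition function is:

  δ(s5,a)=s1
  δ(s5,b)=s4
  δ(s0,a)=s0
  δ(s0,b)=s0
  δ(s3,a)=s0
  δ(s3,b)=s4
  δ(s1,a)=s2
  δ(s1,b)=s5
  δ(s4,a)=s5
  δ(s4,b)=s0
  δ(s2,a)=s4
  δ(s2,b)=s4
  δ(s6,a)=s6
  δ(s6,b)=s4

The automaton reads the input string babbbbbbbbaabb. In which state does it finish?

Trace: s5 -b-> s4 -a-> s5 -b-> s4 -b-> s0 -b-> s0 -b-> s0 -b-> s0 -b-> s0 -b-> s0 -b-> s0 -a-> s0 -a-> s0 -b-> s0 -b-> s0

s0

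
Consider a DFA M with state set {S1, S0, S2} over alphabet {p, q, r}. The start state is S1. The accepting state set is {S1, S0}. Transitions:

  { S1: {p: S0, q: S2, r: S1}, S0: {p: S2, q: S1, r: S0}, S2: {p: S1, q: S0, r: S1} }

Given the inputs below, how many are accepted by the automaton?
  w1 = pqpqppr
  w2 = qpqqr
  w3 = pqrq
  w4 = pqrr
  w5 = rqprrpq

4

w1: S1 → S0 → S1 → S0 → S1 → S0 → S2 → S1  → end S1, accepted
w2: S1 → S2 → S1 → S2 → S0 → S0  → end S0, accepted
w3: S1 → S0 → S1 → S1 → S2  → end S2, rejected
w4: S1 → S0 → S1 → S1 → S1  → end S1, accepted
w5: S1 → S1 → S2 → S1 → S1 → S1 → S0 → S1  → end S1, accepted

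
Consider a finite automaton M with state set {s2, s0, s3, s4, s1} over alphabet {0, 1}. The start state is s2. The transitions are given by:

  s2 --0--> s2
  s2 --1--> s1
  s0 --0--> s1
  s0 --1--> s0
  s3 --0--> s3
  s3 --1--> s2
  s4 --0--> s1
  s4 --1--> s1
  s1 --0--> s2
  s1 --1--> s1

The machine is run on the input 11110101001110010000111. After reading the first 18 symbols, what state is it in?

start at s2
read '1': s2 → s1
read '1': s1 → s1
read '1': s1 → s1
read '1': s1 → s1
read '0': s1 → s2
read '1': s2 → s1
read '0': s1 → s2
read '1': s2 → s1
read '0': s1 → s2
read '0': s2 → s2
read '1': s2 → s1
read '1': s1 → s1
read '1': s1 → s1
read '0': s1 → s2
read '0': s2 → s2
read '1': s2 → s1
read '0': s1 → s2
read '0': s2 → s2
After 18 symbols: s2.

s2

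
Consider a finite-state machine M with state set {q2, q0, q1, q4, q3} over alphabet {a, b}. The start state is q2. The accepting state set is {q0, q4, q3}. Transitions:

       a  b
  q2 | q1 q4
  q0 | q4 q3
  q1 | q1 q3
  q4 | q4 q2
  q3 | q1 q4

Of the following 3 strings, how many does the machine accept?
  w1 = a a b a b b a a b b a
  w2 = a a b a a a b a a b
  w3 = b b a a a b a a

2

w1:
  start at q2
  read 'a': q2 → q1
  read 'a': q1 → q1
  read 'b': q1 → q3
  read 'a': q3 → q1
  read 'b': q1 → q3
  read 'b': q3 → q4
  read 'a': q4 → q4
  read 'a': q4 → q4
  read 'b': q4 → q2
  read 'b': q2 → q4
  read 'a': q4 → q4
  end q4, accepted
w2:
  start at q2
  read 'a': q2 → q1
  read 'a': q1 → q1
  read 'b': q1 → q3
  read 'a': q3 → q1
  read 'a': q1 → q1
  read 'a': q1 → q1
  read 'b': q1 → q3
  read 'a': q3 → q1
  read 'a': q1 → q1
  read 'b': q1 → q3
  end q3, accepted
w3:
  start at q2
  read 'b': q2 → q4
  read 'b': q4 → q2
  read 'a': q2 → q1
  read 'a': q1 → q1
  read 'a': q1 → q1
  read 'b': q1 → q3
  read 'a': q3 → q1
  read 'a': q1 → q1
  end q1, rejected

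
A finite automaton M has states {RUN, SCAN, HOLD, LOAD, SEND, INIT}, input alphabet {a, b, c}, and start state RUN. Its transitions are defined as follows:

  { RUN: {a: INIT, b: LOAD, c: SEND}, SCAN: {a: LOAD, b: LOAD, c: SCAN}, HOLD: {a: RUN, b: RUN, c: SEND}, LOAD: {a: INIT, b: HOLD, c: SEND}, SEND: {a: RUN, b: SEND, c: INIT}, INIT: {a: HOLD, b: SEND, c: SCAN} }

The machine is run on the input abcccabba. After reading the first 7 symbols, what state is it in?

Trace: RUN -a-> INIT -b-> SEND -c-> INIT -c-> SCAN -c-> SCAN -a-> LOAD -b-> HOLD
After 7 symbols: HOLD.

HOLD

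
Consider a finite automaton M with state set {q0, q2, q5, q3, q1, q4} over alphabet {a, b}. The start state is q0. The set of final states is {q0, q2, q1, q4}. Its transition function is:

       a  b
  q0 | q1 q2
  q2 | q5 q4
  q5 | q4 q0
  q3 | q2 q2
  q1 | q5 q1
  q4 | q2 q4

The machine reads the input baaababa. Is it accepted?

Trace: q0 -b-> q2 -a-> q5 -a-> q4 -a-> q2 -b-> q4 -a-> q2 -b-> q4 -a-> q2
End state q2 is accepting.

Yes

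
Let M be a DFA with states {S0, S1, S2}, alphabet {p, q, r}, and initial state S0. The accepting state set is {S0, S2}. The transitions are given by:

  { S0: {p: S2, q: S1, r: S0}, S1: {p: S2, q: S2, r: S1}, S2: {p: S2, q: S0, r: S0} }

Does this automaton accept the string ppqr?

Yes

start at S0
read 'p': S0 → S2
read 'p': S2 → S2
read 'q': S2 → S0
read 'r': S0 → S0
End state S0 is accepting.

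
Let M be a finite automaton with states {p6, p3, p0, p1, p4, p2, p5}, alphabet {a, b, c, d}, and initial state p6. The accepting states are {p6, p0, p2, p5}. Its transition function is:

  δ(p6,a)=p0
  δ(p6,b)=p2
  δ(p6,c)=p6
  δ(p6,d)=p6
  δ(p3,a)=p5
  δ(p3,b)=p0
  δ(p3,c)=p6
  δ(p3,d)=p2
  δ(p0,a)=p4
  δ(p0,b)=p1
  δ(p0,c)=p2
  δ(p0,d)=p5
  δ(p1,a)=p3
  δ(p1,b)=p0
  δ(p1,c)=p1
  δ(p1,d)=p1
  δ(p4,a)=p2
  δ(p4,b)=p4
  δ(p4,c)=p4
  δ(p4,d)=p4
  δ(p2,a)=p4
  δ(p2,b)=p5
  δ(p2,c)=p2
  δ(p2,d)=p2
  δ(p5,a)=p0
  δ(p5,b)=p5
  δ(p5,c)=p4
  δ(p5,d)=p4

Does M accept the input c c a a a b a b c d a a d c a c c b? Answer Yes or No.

Trace: p6 -c-> p6 -c-> p6 -a-> p0 -a-> p4 -a-> p2 -b-> p5 -a-> p0 -b-> p1 -c-> p1 -d-> p1 -a-> p3 -a-> p5 -d-> p4 -c-> p4 -a-> p2 -c-> p2 -c-> p2 -b-> p5
End state p5 is accepting.

Yes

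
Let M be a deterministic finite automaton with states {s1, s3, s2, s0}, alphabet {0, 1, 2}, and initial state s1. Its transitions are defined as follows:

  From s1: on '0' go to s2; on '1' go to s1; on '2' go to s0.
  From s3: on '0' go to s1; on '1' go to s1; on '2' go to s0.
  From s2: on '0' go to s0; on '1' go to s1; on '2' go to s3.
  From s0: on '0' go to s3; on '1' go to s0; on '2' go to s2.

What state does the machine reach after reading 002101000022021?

s1 → s2 → s0 → s2 → s1 → s2 → s1 → s2 → s0 → s3 → s1 → s0 → s2 → s0 → s2 → s1

s1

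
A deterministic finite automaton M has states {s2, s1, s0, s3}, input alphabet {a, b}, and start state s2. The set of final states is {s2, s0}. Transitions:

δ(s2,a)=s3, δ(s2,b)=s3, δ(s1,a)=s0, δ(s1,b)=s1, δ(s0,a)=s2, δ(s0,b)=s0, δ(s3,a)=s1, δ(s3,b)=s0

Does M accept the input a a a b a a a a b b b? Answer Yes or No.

Yes

s2 → s3 → s1 → s0 → s0 → s2 → s3 → s1 → s0 → s0 → s0 → s0
End state s0 is accepting.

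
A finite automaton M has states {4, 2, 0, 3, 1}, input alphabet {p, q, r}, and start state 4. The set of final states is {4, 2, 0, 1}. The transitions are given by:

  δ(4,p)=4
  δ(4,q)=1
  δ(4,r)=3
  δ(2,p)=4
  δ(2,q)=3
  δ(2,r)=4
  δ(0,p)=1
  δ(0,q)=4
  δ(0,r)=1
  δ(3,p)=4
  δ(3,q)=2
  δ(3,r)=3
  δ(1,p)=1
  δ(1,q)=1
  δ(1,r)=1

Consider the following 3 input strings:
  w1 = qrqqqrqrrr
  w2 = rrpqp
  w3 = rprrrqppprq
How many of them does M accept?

3

w1: Trace: 4 -q-> 1 -r-> 1 -q-> 1 -q-> 1 -q-> 1 -r-> 1 -q-> 1 -r-> 1 -r-> 1 -r-> 1  → end 1, accepted
w2: Trace: 4 -r-> 3 -r-> 3 -p-> 4 -q-> 1 -p-> 1  → end 1, accepted
w3: Trace: 4 -r-> 3 -p-> 4 -r-> 3 -r-> 3 -r-> 3 -q-> 2 -p-> 4 -p-> 4 -p-> 4 -r-> 3 -q-> 2  → end 2, accepted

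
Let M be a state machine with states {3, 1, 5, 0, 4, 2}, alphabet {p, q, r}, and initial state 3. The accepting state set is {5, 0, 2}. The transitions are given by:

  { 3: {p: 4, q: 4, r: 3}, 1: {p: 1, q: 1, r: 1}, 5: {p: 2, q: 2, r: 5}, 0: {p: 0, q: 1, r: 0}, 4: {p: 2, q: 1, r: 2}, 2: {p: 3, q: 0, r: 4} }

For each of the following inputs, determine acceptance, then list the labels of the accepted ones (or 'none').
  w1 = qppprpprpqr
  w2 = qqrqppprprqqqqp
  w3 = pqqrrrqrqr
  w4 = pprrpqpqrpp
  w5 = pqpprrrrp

w1: Trace: 3 -q-> 4 -p-> 2 -p-> 3 -p-> 4 -r-> 2 -p-> 3 -p-> 4 -r-> 2 -p-> 3 -q-> 4 -r-> 2  → end 2, accepted
w2: Trace: 3 -q-> 4 -q-> 1 -r-> 1 -q-> 1 -p-> 1 -p-> 1 -p-> 1 -r-> 1 -p-> 1 -r-> 1 -q-> 1 -q-> 1 -q-> 1 -q-> 1 -p-> 1  → end 1, rejected
w3: Trace: 3 -p-> 4 -q-> 1 -q-> 1 -r-> 1 -r-> 1 -r-> 1 -q-> 1 -r-> 1 -q-> 1 -r-> 1  → end 1, rejected
w4: Trace: 3 -p-> 4 -p-> 2 -r-> 4 -r-> 2 -p-> 3 -q-> 4 -p-> 2 -q-> 0 -r-> 0 -p-> 0 -p-> 0  → end 0, accepted
w5: Trace: 3 -p-> 4 -q-> 1 -p-> 1 -p-> 1 -r-> 1 -r-> 1 -r-> 1 -r-> 1 -p-> 1  → end 1, rejected

w1, w4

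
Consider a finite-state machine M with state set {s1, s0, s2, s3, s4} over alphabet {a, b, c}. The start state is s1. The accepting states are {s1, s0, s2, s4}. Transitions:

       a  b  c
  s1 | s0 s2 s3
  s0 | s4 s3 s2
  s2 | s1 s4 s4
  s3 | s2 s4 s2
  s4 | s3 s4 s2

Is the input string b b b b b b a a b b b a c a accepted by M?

Trace: s1 -b-> s2 -b-> s4 -b-> s4 -b-> s4 -b-> s4 -b-> s4 -a-> s3 -a-> s2 -b-> s4 -b-> s4 -b-> s4 -a-> s3 -c-> s2 -a-> s1
End state s1 is accepting.

Yes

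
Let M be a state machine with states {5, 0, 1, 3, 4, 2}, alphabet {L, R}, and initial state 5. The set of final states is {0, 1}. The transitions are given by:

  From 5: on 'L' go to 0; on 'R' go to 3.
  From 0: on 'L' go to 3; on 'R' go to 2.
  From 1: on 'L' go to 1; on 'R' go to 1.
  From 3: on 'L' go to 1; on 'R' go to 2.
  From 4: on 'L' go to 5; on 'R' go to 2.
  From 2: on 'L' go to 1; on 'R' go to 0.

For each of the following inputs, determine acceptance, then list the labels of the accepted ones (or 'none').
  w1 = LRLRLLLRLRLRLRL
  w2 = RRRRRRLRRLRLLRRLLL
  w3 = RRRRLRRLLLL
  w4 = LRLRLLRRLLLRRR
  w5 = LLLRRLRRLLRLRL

w1:
  start at 5
  read 'L': 5 → 0
  read 'R': 0 → 2
  read 'L': 2 → 1
  read 'R': 1 → 1
  read 'L': 1 → 1
  read 'L': 1 → 1
  read 'L': 1 → 1
  read 'R': 1 → 1
  read 'L': 1 → 1
  read 'R': 1 → 1
  read 'L': 1 → 1
  read 'R': 1 → 1
  read 'L': 1 → 1
  read 'R': 1 → 1
  read 'L': 1 → 1
  end 1, accepted
w2:
  start at 5
  read 'R': 5 → 3
  read 'R': 3 → 2
  read 'R': 2 → 0
  read 'R': 0 → 2
  read 'R': 2 → 0
  read 'R': 0 → 2
  read 'L': 2 → 1
  read 'R': 1 → 1
  read 'R': 1 → 1
  read 'L': 1 → 1
  read 'R': 1 → 1
  read 'L': 1 → 1
  read 'L': 1 → 1
  read 'R': 1 → 1
  read 'R': 1 → 1
  read 'L': 1 → 1
  read 'L': 1 → 1
  read 'L': 1 → 1
  end 1, accepted
w3:
  start at 5
  read 'R': 5 → 3
  read 'R': 3 → 2
  read 'R': 2 → 0
  read 'R': 0 → 2
  read 'L': 2 → 1
  read 'R': 1 → 1
  read 'R': 1 → 1
  read 'L': 1 → 1
  read 'L': 1 → 1
  read 'L': 1 → 1
  read 'L': 1 → 1
  end 1, accepted
w4:
  start at 5
  read 'L': 5 → 0
  read 'R': 0 → 2
  read 'L': 2 → 1
  read 'R': 1 → 1
  read 'L': 1 → 1
  read 'L': 1 → 1
  read 'R': 1 → 1
  read 'R': 1 → 1
  read 'L': 1 → 1
  read 'L': 1 → 1
  read 'L': 1 → 1
  read 'R': 1 → 1
  read 'R': 1 → 1
  read 'R': 1 → 1
  end 1, accepted
w5:
  start at 5
  read 'L': 5 → 0
  read 'L': 0 → 3
  read 'L': 3 → 1
  read 'R': 1 → 1
  read 'R': 1 → 1
  read 'L': 1 → 1
  read 'R': 1 → 1
  read 'R': 1 → 1
  read 'L': 1 → 1
  read 'L': 1 → 1
  read 'R': 1 → 1
  read 'L': 1 → 1
  read 'R': 1 → 1
  read 'L': 1 → 1
  end 1, accepted

w1, w2, w3, w4, w5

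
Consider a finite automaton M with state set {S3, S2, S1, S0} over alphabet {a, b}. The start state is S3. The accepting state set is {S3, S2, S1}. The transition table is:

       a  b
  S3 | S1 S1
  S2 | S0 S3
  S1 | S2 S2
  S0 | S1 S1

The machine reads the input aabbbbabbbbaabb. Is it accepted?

S3 → S1 → S2 → S3 → S1 → S2 → S3 → S1 → S2 → S3 → S1 → S2 → S0 → S1 → S2 → S3
End state S3 is accepting.

Yes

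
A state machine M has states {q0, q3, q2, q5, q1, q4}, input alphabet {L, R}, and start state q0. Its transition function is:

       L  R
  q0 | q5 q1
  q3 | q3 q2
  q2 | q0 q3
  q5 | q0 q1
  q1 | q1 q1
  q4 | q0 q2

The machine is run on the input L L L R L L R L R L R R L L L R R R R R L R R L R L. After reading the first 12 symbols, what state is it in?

start at q0
read 'L': q0 → q5
read 'L': q5 → q0
read 'L': q0 → q5
read 'R': q5 → q1
read 'L': q1 → q1
read 'L': q1 → q1
read 'R': q1 → q1
read 'L': q1 → q1
read 'R': q1 → q1
read 'L': q1 → q1
read 'R': q1 → q1
read 'R': q1 → q1
After 12 symbols: q1.

q1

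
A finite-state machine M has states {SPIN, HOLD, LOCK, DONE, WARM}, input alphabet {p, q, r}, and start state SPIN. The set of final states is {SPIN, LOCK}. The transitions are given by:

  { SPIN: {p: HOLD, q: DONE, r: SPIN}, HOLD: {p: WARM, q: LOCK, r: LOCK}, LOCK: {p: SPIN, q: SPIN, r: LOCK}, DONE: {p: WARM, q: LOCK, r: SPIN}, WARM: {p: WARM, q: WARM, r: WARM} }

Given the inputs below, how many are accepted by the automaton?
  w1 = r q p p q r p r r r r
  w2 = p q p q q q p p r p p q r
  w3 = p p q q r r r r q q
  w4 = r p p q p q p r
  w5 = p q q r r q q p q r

1

w1: Trace: SPIN -r-> SPIN -q-> DONE -p-> WARM -p-> WARM -q-> WARM -r-> WARM -p-> WARM -r-> WARM -r-> WARM -r-> WARM -r-> WARM  → end WARM, rejected
w2: Trace: SPIN -p-> HOLD -q-> LOCK -p-> SPIN -q-> DONE -q-> LOCK -q-> SPIN -p-> HOLD -p-> WARM -r-> WARM -p-> WARM -p-> WARM -q-> WARM -r-> WARM  → end WARM, rejected
w3: Trace: SPIN -p-> HOLD -p-> WARM -q-> WARM -q-> WARM -r-> WARM -r-> WARM -r-> WARM -r-> WARM -q-> WARM -q-> WARM  → end WARM, rejected
w4: Trace: SPIN -r-> SPIN -p-> HOLD -p-> WARM -q-> WARM -p-> WARM -q-> WARM -p-> WARM -r-> WARM  → end WARM, rejected
w5: Trace: SPIN -p-> HOLD -q-> LOCK -q-> SPIN -r-> SPIN -r-> SPIN -q-> DONE -q-> LOCK -p-> SPIN -q-> DONE -r-> SPIN  → end SPIN, accepted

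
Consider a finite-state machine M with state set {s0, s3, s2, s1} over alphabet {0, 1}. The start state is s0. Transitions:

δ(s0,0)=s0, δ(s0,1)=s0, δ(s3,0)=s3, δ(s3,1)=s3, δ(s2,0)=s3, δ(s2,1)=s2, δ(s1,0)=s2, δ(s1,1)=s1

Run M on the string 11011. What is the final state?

s0

s0 → s0 → s0 → s0 → s0 → s0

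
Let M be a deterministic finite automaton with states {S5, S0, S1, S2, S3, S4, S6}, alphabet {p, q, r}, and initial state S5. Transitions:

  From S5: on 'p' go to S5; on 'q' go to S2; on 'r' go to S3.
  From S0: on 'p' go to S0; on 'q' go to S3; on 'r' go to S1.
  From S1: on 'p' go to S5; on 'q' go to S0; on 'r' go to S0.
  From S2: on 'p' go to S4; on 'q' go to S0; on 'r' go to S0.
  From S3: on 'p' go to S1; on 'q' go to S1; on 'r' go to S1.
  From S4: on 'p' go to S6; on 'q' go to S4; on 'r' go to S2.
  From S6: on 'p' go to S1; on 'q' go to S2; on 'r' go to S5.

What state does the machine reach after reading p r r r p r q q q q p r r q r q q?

S5 → S5 → S3 → S1 → S0 → S0 → S1 → S0 → S3 → S1 → S0 → S0 → S1 → S0 → S3 → S1 → S0 → S3

S3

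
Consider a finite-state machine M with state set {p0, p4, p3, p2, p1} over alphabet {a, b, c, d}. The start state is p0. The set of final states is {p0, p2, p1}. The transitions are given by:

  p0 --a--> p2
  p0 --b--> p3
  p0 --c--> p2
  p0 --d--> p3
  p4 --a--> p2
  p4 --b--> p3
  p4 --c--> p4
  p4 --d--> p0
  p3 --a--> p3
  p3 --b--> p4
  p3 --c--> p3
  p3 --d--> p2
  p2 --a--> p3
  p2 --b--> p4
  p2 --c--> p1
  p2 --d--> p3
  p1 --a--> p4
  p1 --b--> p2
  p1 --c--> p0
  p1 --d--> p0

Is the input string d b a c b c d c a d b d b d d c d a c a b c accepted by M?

No

start at p0
read 'd': p0 → p3
read 'b': p3 → p4
read 'a': p4 → p2
read 'c': p2 → p1
read 'b': p1 → p2
read 'c': p2 → p1
read 'd': p1 → p0
read 'c': p0 → p2
read 'a': p2 → p3
read 'd': p3 → p2
read 'b': p2 → p4
read 'd': p4 → p0
read 'b': p0 → p3
read 'd': p3 → p2
read 'd': p2 → p3
read 'c': p3 → p3
read 'd': p3 → p2
read 'a': p2 → p3
read 'c': p3 → p3
read 'a': p3 → p3
read 'b': p3 → p4
read 'c': p4 → p4
End state p4 is not accepting.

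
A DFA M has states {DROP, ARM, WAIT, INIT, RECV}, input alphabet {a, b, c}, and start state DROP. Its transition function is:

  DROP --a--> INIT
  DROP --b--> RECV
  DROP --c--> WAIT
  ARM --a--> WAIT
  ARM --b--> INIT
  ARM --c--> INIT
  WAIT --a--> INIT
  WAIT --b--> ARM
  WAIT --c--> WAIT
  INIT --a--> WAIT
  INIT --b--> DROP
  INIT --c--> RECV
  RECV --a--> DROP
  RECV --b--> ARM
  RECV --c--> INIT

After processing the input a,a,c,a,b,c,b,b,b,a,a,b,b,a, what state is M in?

DROP → INIT → WAIT → WAIT → INIT → DROP → WAIT → ARM → INIT → DROP → INIT → WAIT → ARM → INIT → WAIT

WAIT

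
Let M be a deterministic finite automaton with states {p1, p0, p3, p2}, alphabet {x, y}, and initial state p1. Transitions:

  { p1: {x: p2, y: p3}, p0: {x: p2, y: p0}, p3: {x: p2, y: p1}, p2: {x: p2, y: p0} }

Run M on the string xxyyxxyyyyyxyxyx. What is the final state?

start at p1
read 'x': p1 → p2
read 'x': p2 → p2
read 'y': p2 → p0
read 'y': p0 → p0
read 'x': p0 → p2
read 'x': p2 → p2
read 'y': p2 → p0
read 'y': p0 → p0
read 'y': p0 → p0
read 'y': p0 → p0
read 'y': p0 → p0
read 'x': p0 → p2
read 'y': p2 → p0
read 'x': p0 → p2
read 'y': p2 → p0
read 'x': p0 → p2

p2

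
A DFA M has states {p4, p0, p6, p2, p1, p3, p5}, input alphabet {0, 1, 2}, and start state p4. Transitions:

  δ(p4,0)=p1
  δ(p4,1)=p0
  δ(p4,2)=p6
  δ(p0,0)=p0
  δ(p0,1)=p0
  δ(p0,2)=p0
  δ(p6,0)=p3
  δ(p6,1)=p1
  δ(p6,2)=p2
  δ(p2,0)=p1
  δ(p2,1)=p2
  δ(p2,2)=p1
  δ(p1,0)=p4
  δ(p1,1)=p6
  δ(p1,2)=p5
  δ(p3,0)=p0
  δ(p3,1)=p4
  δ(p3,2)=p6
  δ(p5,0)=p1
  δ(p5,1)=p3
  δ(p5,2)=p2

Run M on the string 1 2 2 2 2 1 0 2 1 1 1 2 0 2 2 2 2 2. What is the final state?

start at p4
read '1': p4 → p0
read '2': p0 → p0
read '2': p0 → p0
read '2': p0 → p0
read '2': p0 → p0
read '1': p0 → p0
read '0': p0 → p0
read '2': p0 → p0
read '1': p0 → p0
read '1': p0 → p0
read '1': p0 → p0
read '2': p0 → p0
read '0': p0 → p0
read '2': p0 → p0
read '2': p0 → p0
read '2': p0 → p0
read '2': p0 → p0
read '2': p0 → p0

p0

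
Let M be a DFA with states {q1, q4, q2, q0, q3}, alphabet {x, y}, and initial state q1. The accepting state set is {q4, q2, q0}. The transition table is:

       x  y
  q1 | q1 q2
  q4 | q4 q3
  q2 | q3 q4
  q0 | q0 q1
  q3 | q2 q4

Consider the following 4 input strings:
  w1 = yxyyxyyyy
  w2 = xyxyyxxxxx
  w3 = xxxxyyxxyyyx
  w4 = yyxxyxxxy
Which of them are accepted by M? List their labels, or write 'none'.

w1: q1 → q2 → q3 → q4 → q3 → q2 → q4 → q3 → q4 → q3  → end q3, rejected
w2: q1 → q1 → q2 → q3 → q4 → q3 → q2 → q3 → q2 → q3 → q2  → end q2, accepted
w3: q1 → q1 → q1 → q1 → q1 → q2 → q4 → q4 → q4 → q3 → q4 → q3 → q2  → end q2, accepted
w4: q1 → q2 → q4 → q4 → q4 → q3 → q2 → q3 → q2 → q4  → end q4, accepted

w2, w3, w4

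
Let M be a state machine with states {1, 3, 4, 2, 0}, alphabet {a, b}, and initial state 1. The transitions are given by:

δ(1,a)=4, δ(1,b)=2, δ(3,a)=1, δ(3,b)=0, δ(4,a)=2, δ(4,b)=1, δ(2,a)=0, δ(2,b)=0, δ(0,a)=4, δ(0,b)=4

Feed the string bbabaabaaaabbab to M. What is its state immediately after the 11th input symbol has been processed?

4

start at 1
read 'b': 1 → 2
read 'b': 2 → 0
read 'a': 0 → 4
read 'b': 4 → 1
read 'a': 1 → 4
read 'a': 4 → 2
read 'b': 2 → 0
read 'a': 0 → 4
read 'a': 4 → 2
read 'a': 2 → 0
read 'a': 0 → 4
After 11 symbols: 4.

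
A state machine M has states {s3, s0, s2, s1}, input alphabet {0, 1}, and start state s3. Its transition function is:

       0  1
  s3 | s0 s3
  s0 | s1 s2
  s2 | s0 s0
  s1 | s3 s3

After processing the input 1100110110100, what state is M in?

s1

Trace: s3 -1-> s3 -1-> s3 -0-> s0 -0-> s1 -1-> s3 -1-> s3 -0-> s0 -1-> s2 -1-> s0 -0-> s1 -1-> s3 -0-> s0 -0-> s1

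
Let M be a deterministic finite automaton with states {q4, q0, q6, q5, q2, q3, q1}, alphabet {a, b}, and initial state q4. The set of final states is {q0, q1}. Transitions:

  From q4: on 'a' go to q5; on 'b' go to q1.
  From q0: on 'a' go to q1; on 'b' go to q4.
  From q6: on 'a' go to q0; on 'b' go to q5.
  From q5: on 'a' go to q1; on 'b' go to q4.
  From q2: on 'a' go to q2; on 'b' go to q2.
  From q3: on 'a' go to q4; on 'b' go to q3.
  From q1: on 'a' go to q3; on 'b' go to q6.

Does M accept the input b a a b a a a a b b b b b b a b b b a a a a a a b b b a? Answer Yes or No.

Trace: q4 -b-> q1 -a-> q3 -a-> q4 -b-> q1 -a-> q3 -a-> q4 -a-> q5 -a-> q1 -b-> q6 -b-> q5 -b-> q4 -b-> q1 -b-> q6 -b-> q5 -a-> q1 -b-> q6 -b-> q5 -b-> q4 -a-> q5 -a-> q1 -a-> q3 -a-> q4 -a-> q5 -a-> q1 -b-> q6 -b-> q5 -b-> q4 -a-> q5
End state q5 is not accepting.

No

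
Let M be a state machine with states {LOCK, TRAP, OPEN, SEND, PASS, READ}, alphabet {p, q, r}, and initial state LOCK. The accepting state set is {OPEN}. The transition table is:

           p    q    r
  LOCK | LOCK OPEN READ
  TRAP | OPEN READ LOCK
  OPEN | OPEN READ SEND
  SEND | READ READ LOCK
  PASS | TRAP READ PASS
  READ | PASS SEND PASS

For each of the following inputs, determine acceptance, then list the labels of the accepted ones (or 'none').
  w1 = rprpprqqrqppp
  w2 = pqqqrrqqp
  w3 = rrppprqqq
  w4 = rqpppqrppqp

w1

w1: Trace: LOCK -r-> READ -p-> PASS -r-> PASS -p-> TRAP -p-> OPEN -r-> SEND -q-> READ -q-> SEND -r-> LOCK -q-> OPEN -p-> OPEN -p-> OPEN -p-> OPEN  → end OPEN, accepted
w2: Trace: LOCK -p-> LOCK -q-> OPEN -q-> READ -q-> SEND -r-> LOCK -r-> READ -q-> SEND -q-> READ -p-> PASS  → end PASS, rejected
w3: Trace: LOCK -r-> READ -r-> PASS -p-> TRAP -p-> OPEN -p-> OPEN -r-> SEND -q-> READ -q-> SEND -q-> READ  → end READ, rejected
w4: Trace: LOCK -r-> READ -q-> SEND -p-> READ -p-> PASS -p-> TRAP -q-> READ -r-> PASS -p-> TRAP -p-> OPEN -q-> READ -p-> PASS  → end PASS, rejected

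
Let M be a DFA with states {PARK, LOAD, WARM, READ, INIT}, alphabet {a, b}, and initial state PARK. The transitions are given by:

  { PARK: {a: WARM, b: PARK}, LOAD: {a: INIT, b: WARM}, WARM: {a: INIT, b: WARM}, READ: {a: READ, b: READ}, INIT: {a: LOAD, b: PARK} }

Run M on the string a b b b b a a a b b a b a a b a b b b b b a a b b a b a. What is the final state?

INIT

Trace: PARK -a-> WARM -b-> WARM -b-> WARM -b-> WARM -b-> WARM -a-> INIT -a-> LOAD -a-> INIT -b-> PARK -b-> PARK -a-> WARM -b-> WARM -a-> INIT -a-> LOAD -b-> WARM -a-> INIT -b-> PARK -b-> PARK -b-> PARK -b-> PARK -b-> PARK -a-> WARM -a-> INIT -b-> PARK -b-> PARK -a-> WARM -b-> WARM -a-> INIT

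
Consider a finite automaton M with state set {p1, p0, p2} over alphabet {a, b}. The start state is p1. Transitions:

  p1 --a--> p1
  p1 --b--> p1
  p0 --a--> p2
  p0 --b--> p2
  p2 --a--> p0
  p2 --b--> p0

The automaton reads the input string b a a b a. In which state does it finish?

p1

start at p1
read 'b': p1 → p1
read 'a': p1 → p1
read 'a': p1 → p1
read 'b': p1 → p1
read 'a': p1 → p1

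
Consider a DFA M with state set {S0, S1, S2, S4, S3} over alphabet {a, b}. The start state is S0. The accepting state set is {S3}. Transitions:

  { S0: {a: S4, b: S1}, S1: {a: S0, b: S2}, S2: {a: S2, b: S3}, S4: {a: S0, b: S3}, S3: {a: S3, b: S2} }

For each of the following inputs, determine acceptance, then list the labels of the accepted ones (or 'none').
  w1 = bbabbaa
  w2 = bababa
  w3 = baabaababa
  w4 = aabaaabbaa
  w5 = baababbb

w1:
  start at S0
  read 'b': S0 → S1
  read 'b': S1 → S2
  read 'a': S2 → S2
  read 'b': S2 → S3
  read 'b': S3 → S2
  read 'a': S2 → S2
  read 'a': S2 → S2
  end S2, rejected
w2:
  start at S0
  read 'b': S0 → S1
  read 'a': S1 → S0
  read 'b': S0 → S1
  read 'a': S1 → S0
  read 'b': S0 → S1
  read 'a': S1 → S0
  end S0, rejected
w3:
  start at S0
  read 'b': S0 → S1
  read 'a': S1 → S0
  read 'a': S0 → S4
  read 'b': S4 → S3
  read 'a': S3 → S3
  read 'a': S3 → S3
  read 'b': S3 → S2
  read 'a': S2 → S2
  read 'b': S2 → S3
  read 'a': S3 → S3
  end S3, accepted
w4:
  start at S0
  read 'a': S0 → S4
  read 'a': S4 → S0
  read 'b': S0 → S1
  read 'a': S1 → S0
  read 'a': S0 → S4
  read 'a': S4 → S0
  read 'b': S0 → S1
  read 'b': S1 → S2
  read 'a': S2 → S2
  read 'a': S2 → S2
  end S2, rejected
w5:
  start at S0
  read 'b': S0 → S1
  read 'a': S1 → S0
  read 'a': S0 → S4
  read 'b': S4 → S3
  read 'a': S3 → S3
  read 'b': S3 → S2
  read 'b': S2 → S3
  read 'b': S3 → S2
  end S2, rejected

w3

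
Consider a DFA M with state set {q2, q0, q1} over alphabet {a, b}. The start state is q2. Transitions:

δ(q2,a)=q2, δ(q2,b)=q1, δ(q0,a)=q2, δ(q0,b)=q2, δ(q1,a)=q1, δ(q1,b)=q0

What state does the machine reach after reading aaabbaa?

q2

Trace: q2 -a-> q2 -a-> q2 -a-> q2 -b-> q1 -b-> q0 -a-> q2 -a-> q2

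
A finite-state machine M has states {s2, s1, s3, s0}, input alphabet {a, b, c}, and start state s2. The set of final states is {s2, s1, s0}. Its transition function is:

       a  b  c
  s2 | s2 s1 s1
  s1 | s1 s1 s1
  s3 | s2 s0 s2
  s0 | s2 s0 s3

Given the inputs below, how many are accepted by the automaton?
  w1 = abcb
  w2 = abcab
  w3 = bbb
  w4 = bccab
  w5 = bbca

w1: s2 → s2 → s1 → s1 → s1  → end s1, accepted
w2: s2 → s2 → s1 → s1 → s1 → s1  → end s1, accepted
w3: s2 → s1 → s1 → s1  → end s1, accepted
w4: s2 → s1 → s1 → s1 → s1 → s1  → end s1, accepted
w5: s2 → s1 → s1 → s1 → s1  → end s1, accepted

5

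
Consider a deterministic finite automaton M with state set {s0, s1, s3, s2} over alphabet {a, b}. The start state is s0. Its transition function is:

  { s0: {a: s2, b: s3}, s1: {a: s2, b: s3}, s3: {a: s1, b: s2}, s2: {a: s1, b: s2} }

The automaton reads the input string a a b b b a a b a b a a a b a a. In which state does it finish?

start at s0
read 'a': s0 → s2
read 'a': s2 → s1
read 'b': s1 → s3
read 'b': s3 → s2
read 'b': s2 → s2
read 'a': s2 → s1
read 'a': s1 → s2
read 'b': s2 → s2
read 'a': s2 → s1
read 'b': s1 → s3
read 'a': s3 → s1
read 'a': s1 → s2
read 'a': s2 → s1
read 'b': s1 → s3
read 'a': s3 → s1
read 'a': s1 → s2

s2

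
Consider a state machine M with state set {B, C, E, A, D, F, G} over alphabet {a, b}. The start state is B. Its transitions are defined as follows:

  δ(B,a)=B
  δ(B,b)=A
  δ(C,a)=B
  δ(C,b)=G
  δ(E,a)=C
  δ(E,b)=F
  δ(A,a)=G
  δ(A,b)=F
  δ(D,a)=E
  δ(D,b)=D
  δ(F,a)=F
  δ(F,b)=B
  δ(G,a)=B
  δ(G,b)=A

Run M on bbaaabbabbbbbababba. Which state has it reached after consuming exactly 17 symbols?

A

start at B
read 'b': B → A
read 'b': A → F
read 'a': F → F
read 'a': F → F
read 'a': F → F
read 'b': F → B
read 'b': B → A
read 'a': A → G
read 'b': G → A
read 'b': A → F
read 'b': F → B
read 'b': B → A
read 'b': A → F
read 'a': F → F
read 'b': F → B
read 'a': B → B
read 'b': B → A
After 17 symbols: A.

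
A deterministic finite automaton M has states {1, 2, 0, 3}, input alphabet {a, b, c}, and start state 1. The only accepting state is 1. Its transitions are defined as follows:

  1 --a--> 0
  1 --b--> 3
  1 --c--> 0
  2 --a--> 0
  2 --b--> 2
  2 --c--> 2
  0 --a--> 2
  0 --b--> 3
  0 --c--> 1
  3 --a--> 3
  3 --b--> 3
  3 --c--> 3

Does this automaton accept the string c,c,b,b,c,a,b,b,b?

No

start at 1
read 'c': 1 → 0
read 'c': 0 → 1
read 'b': 1 → 3
read 'b': 3 → 3
read 'c': 3 → 3
read 'a': 3 → 3
read 'b': 3 → 3
read 'b': 3 → 3
read 'b': 3 → 3
End state 3 is not accepting.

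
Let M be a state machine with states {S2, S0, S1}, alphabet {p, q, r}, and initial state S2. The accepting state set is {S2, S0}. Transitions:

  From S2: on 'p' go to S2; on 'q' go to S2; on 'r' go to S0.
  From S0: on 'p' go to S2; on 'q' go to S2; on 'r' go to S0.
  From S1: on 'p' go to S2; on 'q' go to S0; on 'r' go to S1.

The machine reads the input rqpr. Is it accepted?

Yes

Trace: S2 -r-> S0 -q-> S2 -p-> S2 -r-> S0
End state S0 is accepting.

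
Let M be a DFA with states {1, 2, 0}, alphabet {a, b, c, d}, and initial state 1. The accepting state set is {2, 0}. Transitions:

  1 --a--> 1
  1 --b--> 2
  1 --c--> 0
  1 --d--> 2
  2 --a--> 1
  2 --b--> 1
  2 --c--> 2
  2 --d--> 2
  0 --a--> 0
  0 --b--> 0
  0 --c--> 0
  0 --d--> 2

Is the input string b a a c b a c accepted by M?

Trace: 1 -b-> 2 -a-> 1 -a-> 1 -c-> 0 -b-> 0 -a-> 0 -c-> 0
End state 0 is accepting.

Yes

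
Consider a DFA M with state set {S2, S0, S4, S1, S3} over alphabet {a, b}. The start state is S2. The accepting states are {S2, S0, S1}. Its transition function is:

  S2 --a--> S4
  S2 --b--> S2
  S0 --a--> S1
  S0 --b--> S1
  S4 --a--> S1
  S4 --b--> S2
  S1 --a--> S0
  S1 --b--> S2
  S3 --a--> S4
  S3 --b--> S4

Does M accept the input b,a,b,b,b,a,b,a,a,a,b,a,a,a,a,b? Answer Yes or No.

start at S2
read 'b': S2 → S2
read 'a': S2 → S4
read 'b': S4 → S2
read 'b': S2 → S2
read 'b': S2 → S2
read 'a': S2 → S4
read 'b': S4 → S2
read 'a': S2 → S4
read 'a': S4 → S1
read 'a': S1 → S0
read 'b': S0 → S1
read 'a': S1 → S0
read 'a': S0 → S1
read 'a': S1 → S0
read 'a': S0 → S1
read 'b': S1 → S2
End state S2 is accepting.

Yes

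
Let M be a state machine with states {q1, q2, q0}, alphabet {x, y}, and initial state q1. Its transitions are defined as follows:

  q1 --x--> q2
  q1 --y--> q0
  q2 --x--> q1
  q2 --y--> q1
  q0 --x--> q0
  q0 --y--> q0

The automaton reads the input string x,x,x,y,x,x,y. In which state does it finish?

start at q1
read 'x': q1 → q2
read 'x': q2 → q1
read 'x': q1 → q2
read 'y': q2 → q1
read 'x': q1 → q2
read 'x': q2 → q1
read 'y': q1 → q0

q0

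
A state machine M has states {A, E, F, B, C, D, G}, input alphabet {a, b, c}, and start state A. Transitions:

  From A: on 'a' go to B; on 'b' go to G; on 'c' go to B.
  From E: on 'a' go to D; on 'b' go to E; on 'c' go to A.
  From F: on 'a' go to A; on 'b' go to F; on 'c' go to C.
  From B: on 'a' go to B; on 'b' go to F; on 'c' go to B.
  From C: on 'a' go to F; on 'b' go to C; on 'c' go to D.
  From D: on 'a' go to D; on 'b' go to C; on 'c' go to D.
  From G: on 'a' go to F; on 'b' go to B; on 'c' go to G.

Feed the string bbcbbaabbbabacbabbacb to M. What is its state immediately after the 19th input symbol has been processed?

A

Trace: A -b-> G -b-> B -c-> B -b-> F -b-> F -a-> A -a-> B -b-> F -b-> F -b-> F -a-> A -b-> G -a-> F -c-> C -b-> C -a-> F -b-> F -b-> F -a-> A
After 19 symbols: A.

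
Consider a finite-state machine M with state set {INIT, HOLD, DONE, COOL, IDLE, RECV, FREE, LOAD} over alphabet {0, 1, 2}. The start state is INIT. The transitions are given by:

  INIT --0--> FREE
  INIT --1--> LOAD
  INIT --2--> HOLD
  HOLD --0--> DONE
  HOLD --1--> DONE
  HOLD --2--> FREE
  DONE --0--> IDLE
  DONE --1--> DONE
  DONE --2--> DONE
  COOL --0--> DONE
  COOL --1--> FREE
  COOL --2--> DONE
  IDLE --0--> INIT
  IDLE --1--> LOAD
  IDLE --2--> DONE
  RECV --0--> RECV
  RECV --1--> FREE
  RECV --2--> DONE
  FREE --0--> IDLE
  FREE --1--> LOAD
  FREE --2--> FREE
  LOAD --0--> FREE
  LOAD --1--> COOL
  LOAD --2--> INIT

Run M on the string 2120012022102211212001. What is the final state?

INIT → HOLD → DONE → DONE → IDLE → INIT → LOAD → INIT → FREE → FREE → FREE → LOAD → FREE → FREE → FREE → LOAD → COOL → DONE → DONE → DONE → IDLE → INIT → LOAD

LOAD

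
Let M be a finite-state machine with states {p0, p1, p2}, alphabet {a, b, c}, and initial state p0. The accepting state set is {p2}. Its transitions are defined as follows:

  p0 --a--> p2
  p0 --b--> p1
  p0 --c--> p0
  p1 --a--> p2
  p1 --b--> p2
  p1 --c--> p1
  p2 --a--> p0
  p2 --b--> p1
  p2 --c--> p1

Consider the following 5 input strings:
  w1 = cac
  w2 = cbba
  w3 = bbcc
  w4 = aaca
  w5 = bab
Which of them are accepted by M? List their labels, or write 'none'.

w1:
  start at p0
  read 'c': p0 → p0
  read 'a': p0 → p2
  read 'c': p2 → p1
  end p1, rejected
w2:
  start at p0
  read 'c': p0 → p0
  read 'b': p0 → p1
  read 'b': p1 → p2
  read 'a': p2 → p0
  end p0, rejected
w3:
  start at p0
  read 'b': p0 → p1
  read 'b': p1 → p2
  read 'c': p2 → p1
  read 'c': p1 → p1
  end p1, rejected
w4:
  start at p0
  read 'a': p0 → p2
  read 'a': p2 → p0
  read 'c': p0 → p0
  read 'a': p0 → p2
  end p2, accepted
w5:
  start at p0
  read 'b': p0 → p1
  read 'a': p1 → p2
  read 'b': p2 → p1
  end p1, rejected

w4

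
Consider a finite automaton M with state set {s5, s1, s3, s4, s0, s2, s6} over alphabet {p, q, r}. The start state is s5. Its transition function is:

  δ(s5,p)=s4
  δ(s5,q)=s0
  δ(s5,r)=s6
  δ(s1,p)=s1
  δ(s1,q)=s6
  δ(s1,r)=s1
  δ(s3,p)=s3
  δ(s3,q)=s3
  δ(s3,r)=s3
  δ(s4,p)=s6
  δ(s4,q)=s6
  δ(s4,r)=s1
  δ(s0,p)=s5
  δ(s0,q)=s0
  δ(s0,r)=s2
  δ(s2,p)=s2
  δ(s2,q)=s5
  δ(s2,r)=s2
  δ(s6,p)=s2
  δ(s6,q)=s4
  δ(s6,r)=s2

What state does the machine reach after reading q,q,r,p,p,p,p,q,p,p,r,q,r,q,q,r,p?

s2

s5 → s0 → s0 → s2 → s2 → s2 → s2 → s2 → s5 → s4 → s6 → s2 → s5 → s6 → s4 → s6 → s2 → s2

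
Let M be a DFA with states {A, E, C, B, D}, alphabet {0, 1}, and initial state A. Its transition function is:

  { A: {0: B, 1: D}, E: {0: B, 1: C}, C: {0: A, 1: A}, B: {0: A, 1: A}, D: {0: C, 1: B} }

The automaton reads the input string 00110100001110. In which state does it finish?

B

Trace: A -0-> B -0-> A -1-> D -1-> B -0-> A -1-> D -0-> C -0-> A -0-> B -0-> A -1-> D -1-> B -1-> A -0-> B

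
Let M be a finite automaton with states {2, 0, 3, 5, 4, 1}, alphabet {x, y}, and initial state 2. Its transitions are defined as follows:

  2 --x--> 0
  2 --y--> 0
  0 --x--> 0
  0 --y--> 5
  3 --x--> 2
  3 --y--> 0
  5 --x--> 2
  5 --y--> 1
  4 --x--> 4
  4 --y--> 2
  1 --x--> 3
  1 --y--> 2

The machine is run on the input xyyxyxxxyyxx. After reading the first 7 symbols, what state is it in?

0

Trace: 2 -x-> 0 -y-> 5 -y-> 1 -x-> 3 -y-> 0 -x-> 0 -x-> 0
After 7 symbols: 0.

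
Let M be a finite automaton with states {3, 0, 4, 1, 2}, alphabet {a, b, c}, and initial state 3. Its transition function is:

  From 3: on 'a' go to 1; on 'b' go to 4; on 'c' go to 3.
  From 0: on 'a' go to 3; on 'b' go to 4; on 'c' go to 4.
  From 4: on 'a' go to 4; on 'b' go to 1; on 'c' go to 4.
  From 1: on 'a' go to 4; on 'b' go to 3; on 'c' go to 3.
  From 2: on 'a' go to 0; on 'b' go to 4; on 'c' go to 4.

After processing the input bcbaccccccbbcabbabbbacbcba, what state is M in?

4

start at 3
read 'b': 3 → 4
read 'c': 4 → 4
read 'b': 4 → 1
read 'a': 1 → 4
read 'c': 4 → 4
read 'c': 4 → 4
read 'c': 4 → 4
read 'c': 4 → 4
read 'c': 4 → 4
read 'c': 4 → 4
read 'b': 4 → 1
read 'b': 1 → 3
read 'c': 3 → 3
read 'a': 3 → 1
read 'b': 1 → 3
read 'b': 3 → 4
read 'a': 4 → 4
read 'b': 4 → 1
read 'b': 1 → 3
read 'b': 3 → 4
read 'a': 4 → 4
read 'c': 4 → 4
read 'b': 4 → 1
read 'c': 1 → 3
read 'b': 3 → 4
read 'a': 4 → 4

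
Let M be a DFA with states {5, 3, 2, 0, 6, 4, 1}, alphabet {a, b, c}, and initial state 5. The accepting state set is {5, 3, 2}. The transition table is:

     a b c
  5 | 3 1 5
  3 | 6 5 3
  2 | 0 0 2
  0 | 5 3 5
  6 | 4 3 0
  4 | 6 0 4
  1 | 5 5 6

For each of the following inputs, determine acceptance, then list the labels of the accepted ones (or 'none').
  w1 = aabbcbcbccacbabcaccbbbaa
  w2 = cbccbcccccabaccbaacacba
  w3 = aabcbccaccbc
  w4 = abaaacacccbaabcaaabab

w1: Trace: 5 -a-> 3 -a-> 6 -b-> 3 -b-> 5 -c-> 5 -b-> 1 -c-> 6 -b-> 3 -c-> 3 -c-> 3 -a-> 6 -c-> 0 -b-> 3 -a-> 6 -b-> 3 -c-> 3 -a-> 6 -c-> 0 -c-> 5 -b-> 1 -b-> 5 -b-> 1 -a-> 5 -a-> 3  → end 3, accepted
w2: Trace: 5 -c-> 5 -b-> 1 -c-> 6 -c-> 0 -b-> 3 -c-> 3 -c-> 3 -c-> 3 -c-> 3 -c-> 3 -a-> 6 -b-> 3 -a-> 6 -c-> 0 -c-> 5 -b-> 1 -a-> 5 -a-> 3 -c-> 3 -a-> 6 -c-> 0 -b-> 3 -a-> 6  → end 6, rejected
w3: Trace: 5 -a-> 3 -a-> 6 -b-> 3 -c-> 3 -b-> 5 -c-> 5 -c-> 5 -a-> 3 -c-> 3 -c-> 3 -b-> 5 -c-> 5  → end 5, accepted
w4: Trace: 5 -a-> 3 -b-> 5 -a-> 3 -a-> 6 -a-> 4 -c-> 4 -a-> 6 -c-> 0 -c-> 5 -c-> 5 -b-> 1 -a-> 5 -a-> 3 -b-> 5 -c-> 5 -a-> 3 -a-> 6 -a-> 4 -b-> 0 -a-> 5 -b-> 1  → end 1, rejected

w1, w3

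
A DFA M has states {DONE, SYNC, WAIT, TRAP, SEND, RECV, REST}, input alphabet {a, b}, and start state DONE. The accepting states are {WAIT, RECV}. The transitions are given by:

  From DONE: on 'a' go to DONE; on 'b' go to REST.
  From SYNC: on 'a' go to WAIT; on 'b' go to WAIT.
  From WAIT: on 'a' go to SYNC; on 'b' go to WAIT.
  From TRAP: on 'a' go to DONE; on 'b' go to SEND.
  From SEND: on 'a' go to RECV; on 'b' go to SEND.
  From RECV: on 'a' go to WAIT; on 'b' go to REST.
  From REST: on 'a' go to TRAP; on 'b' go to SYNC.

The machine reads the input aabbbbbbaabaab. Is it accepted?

Yes

DONE → DONE → DONE → REST → SYNC → WAIT → WAIT → WAIT → WAIT → SYNC → WAIT → WAIT → SYNC → WAIT → WAIT
End state WAIT is accepting.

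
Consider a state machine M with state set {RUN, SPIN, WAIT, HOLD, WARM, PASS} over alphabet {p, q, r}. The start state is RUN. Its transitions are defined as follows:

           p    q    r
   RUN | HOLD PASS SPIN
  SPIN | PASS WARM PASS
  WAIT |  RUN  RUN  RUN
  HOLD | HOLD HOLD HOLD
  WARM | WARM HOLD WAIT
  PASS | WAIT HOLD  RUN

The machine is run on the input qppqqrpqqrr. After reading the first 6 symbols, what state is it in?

RUN → PASS → WAIT → RUN → PASS → HOLD → HOLD
After 6 symbols: HOLD.

HOLD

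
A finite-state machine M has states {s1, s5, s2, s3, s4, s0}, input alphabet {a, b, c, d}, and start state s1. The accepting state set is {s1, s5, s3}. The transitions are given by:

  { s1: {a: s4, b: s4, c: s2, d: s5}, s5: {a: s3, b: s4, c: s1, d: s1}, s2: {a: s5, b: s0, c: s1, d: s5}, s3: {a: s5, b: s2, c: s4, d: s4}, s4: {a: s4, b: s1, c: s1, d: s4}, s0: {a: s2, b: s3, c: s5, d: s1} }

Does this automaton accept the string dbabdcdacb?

Yes

Trace: s1 -d-> s5 -b-> s4 -a-> s4 -b-> s1 -d-> s5 -c-> s1 -d-> s5 -a-> s3 -c-> s4 -b-> s1
End state s1 is accepting.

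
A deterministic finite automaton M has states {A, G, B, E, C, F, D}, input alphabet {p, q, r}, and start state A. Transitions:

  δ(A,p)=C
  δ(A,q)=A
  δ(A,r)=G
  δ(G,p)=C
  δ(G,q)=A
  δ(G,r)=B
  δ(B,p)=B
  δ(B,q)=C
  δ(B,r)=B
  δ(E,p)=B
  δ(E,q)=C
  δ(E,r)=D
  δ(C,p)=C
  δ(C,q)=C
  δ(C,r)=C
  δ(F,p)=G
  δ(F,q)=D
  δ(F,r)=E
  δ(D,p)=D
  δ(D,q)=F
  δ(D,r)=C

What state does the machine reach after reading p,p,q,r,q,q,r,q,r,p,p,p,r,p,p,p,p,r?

C

start at A
read 'p': A → C
read 'p': C → C
read 'q': C → C
read 'r': C → C
read 'q': C → C
read 'q': C → C
read 'r': C → C
read 'q': C → C
read 'r': C → C
read 'p': C → C
read 'p': C → C
read 'p': C → C
read 'r': C → C
read 'p': C → C
read 'p': C → C
read 'p': C → C
read 'p': C → C
read 'r': C → C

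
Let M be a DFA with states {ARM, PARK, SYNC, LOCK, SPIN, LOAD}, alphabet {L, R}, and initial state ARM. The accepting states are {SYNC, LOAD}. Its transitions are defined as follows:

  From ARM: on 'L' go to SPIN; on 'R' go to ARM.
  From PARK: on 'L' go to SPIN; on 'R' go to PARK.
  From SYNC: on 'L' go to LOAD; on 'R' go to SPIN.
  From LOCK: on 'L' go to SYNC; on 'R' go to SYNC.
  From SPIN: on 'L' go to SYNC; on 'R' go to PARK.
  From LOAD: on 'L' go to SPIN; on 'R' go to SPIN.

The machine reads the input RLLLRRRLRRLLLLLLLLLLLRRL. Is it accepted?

ARM → ARM → SPIN → SYNC → LOAD → SPIN → PARK → PARK → SPIN → PARK → PARK → SPIN → SYNC → LOAD → SPIN → SYNC → LOAD → SPIN → SYNC → LOAD → SPIN → SYNC → SPIN → PARK → SPIN
End state SPIN is not accepting.

No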